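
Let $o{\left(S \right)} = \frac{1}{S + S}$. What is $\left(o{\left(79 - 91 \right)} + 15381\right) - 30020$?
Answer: $- \frac{351337}{24} \approx -14639.0$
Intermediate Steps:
$o{\left(S \right)} = \frac{1}{2 S}$
$\left(o{\left(79 - 91 \right)} + 15381\right) - 30020 = \left(\frac{1}{2 \left(79 - 91\right)} + 15381\right) - 30020 = \left(\frac{1}{2 \left(-12\right)} + 15381\right) - 30020 = \left(\frac{1}{2} \left(- \frac{1}{12}\right) + 15381\right) - 30020 = \left(- \frac{1}{24} + 15381\right) - 30020 = \frac{369143}{24} - 30020 = - \frac{351337}{24}$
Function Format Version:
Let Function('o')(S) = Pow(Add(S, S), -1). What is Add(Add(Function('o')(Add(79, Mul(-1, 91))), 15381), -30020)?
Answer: Rational(-351337, 24) ≈ -14639.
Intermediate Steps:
Function('o')(S) = Mul(Rational(1, 2), Pow(S, -1)) (Function('o')(S) = Pow(Mul(2, S), -1) = Mul(Rational(1, 2), Pow(S, -1)))
Add(Add(Function('o')(Add(79, Mul(-1, 91))), 15381), -30020) = Add(Add(Mul(Rational(1, 2), Pow(Add(79, Mul(-1, 91)), -1)), 15381), -30020) = Add(Add(Mul(Rational(1, 2), Pow(Add(79, -91), -1)), 15381), -30020) = Add(Add(Mul(Rational(1, 2), Pow(-12, -1)), 15381), -30020) = Add(Add(Mul(Rational(1, 2), Rational(-1, 12)), 15381), -30020) = Add(Add(Rational(-1, 24), 15381), -30020) = Add(Rational(369143, 24), -30020) = Rational(-351337, 24)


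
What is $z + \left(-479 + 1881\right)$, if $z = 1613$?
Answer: $3015$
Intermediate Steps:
$z + \left(-479 + 1881\right) = 1613 + \left(-479 + 1881\right) = 1613 + 1402 = 3015$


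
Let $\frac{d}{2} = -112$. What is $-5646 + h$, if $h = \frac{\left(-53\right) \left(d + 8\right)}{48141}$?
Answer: $- \frac{10066394}{1783} \approx -5645.8$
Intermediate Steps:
$d = -224$ ($d = 2 \left(-112\right) = -224$)
$h = \frac{424}{1783}$ ($h = \frac{\left(-53\right) \left(-224 + 8\right)}{48141} = \left(-53\right) \left(-216\right) \frac{1}{48141} = 11448 \cdot \frac{1}{48141} = \frac{424}{1783} \approx 0.2378$)
$-5646 + h = -5646 + \frac{424}{1783} = - \frac{10066394}{1783}$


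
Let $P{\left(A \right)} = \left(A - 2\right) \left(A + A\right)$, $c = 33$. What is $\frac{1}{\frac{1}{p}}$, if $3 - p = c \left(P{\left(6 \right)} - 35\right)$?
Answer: $-426$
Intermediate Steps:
$P{\left(A \right)} = 2 A \left(-2 + A\right)$ ($P{\left(A \right)} = \left(-2 + A\right) 2 A = 2 A \left(-2 + A\right)$)
$p = -426$ ($p = 3 - 33 \left(2 \cdot 6 \left(-2 + 6\right) - 35\right) = 3 - 33 \left(2 \cdot 6 \cdot 4 - 35\right) = 3 - 33 \left(48 - 35\right) = 3 - 33 \cdot 13 = 3 - 429 = -426$)
$\frac{1}{\frac{1}{p}} = \frac{1}{\frac{1}{-426}} = \frac{1}{- \frac{1}{426}} = -426$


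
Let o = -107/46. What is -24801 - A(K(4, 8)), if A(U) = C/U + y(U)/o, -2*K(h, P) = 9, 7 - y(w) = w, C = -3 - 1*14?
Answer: -23882240/963 ≈ -24800.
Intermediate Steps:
C = -17 (C = -3 - 14 = -17)
y(w) = 7 - w
K(h, P) = -9/2 (K(h, P) = -½*9 = -9/2)
o = -107/46 (o = -107*1/46 = -107/46 ≈ -2.3261)
A(U) = -322/107 - 17/U + 46*U/107 (A(U) = -17/U + (7 - U)/(-107/46) = -17/U + (7 - U)*(-46/107) = -17/U + (-322/107 + 46*U/107) = -322/107 - 17/U + 46*U/107)
-24801 - A(K(4, 8)) = -24801 - (-1819 + 46*(-9/2)*(-7 - 9/2))/(107*(-9/2)) = -24801 - (-2)*(-1819 + 46*(-9/2)*(-23/2))/(107*9) = -24801 - (-2)*(-1819 + 4761/2)/(107*9) = -24801 - (-2)*1123/(107*9*2) = -24801 - 1*(-1123/963) = -24801 + 1123/963 = -23882240/963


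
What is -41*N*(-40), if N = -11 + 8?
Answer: -4920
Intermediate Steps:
N = -3
-41*N*(-40) = -41*(-3)*(-40) = 123*(-40) = -4920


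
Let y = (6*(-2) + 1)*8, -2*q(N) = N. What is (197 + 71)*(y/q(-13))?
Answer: -47168/13 ≈ -3628.3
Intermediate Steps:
q(N) = -N/2
y = -88 (y = (-12 + 1)*8 = -11*8 = -88)
(197 + 71)*(y/q(-13)) = (197 + 71)*(-88/((-1/2*(-13)))) = 268*(-88/13/2) = 268*(-88*2/13) = 268*(-176/13) = -47168/13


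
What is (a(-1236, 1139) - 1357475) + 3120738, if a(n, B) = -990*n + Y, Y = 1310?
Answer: 2988213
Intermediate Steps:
a(n, B) = 1310 - 990*n (a(n, B) = -990*n + 1310 = 1310 - 990*n)
(a(-1236, 1139) - 1357475) + 3120738 = ((1310 - 990*(-1236)) - 1357475) + 3120738 = ((1310 + 1223640) - 1357475) + 3120738 = (1224950 - 1357475) + 3120738 = -132525 + 3120738 = 2988213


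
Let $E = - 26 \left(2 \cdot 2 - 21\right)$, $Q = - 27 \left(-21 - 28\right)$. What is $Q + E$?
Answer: $1765$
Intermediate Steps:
$Q = 1323$ ($Q = \left(-27\right) \left(-49\right) = 1323$)
$E = 442$ ($E = - 26 \left(4 - 21\right) = \left(-26\right) \left(-17\right) = 442$)
$Q + E = 1323 + 442 = 1765$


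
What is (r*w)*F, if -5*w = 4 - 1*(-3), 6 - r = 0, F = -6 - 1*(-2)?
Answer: 168/5 ≈ 33.600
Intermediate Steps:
F = -4 (F = -6 + 2 = -4)
r = 6 (r = 6 - 1*0 = 6 + 0 = 6)
w = -7/5 (w = -(4 - 1*(-3))/5 = -(4 + 3)/5 = -⅕*7 = -7/5 ≈ -1.4000)
(r*w)*F = (6*(-7/5))*(-4) = -42/5*(-4) = 168/5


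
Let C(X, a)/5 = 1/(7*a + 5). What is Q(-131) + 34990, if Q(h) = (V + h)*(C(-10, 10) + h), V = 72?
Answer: 640726/15 ≈ 42715.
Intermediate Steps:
C(X, a) = 5/(5 + 7*a) (C(X, a) = 5/(7*a + 5) = 5/(5 + 7*a))
Q(h) = (72 + h)*(1/15 + h) (Q(h) = (72 + h)*(5/(5 + 7*10) + h) = (72 + h)*(5/(5 + 70) + h) = (72 + h)*(5/75 + h) = (72 + h)*(5*(1/75) + h) = (72 + h)*(1/15 + h))
Q(-131) + 34990 = (24/5 + (-131)² + (1081/15)*(-131)) + 34990 = (24/5 + 17161 - 141611/15) + 34990 = 115876/15 + 34990 = 640726/15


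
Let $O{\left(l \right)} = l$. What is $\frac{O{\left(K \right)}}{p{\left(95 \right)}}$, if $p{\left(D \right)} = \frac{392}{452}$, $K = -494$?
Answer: $- \frac{27911}{49} \approx -569.61$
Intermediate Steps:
$p{\left(D \right)} = \frac{98}{113}$ ($p{\left(D \right)} = 392 \cdot \frac{1}{452} = \frac{98}{113}$)
$\frac{O{\left(K \right)}}{p{\left(95 \right)}} = - \frac{494}{\frac{98}{113}} = \left(-494\right) \frac{113}{98} = - \frac{27911}{49}$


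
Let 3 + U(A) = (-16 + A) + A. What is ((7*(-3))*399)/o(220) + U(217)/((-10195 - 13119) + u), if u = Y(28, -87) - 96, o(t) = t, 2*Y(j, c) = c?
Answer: -393216353/10319540 ≈ -38.104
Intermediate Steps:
Y(j, c) = c/2
u = -279/2 (u = (½)*(-87) - 96 = -87/2 - 96 = -279/2 ≈ -139.50)
U(A) = -19 + 2*A (U(A) = -3 + ((-16 + A) + A) = -3 + (-16 + 2*A) = -19 + 2*A)
((7*(-3))*399)/o(220) + U(217)/((-10195 - 13119) + u) = ((7*(-3))*399)/220 + (-19 + 2*217)/((-10195 - 13119) - 279/2) = -21*399*(1/220) + (-19 + 434)/(-23314 - 279/2) = -8379*1/220 + 415/(-46907/2) = -8379/220 + 415*(-2/46907) = -8379/220 - 830/46907 = -393216353/10319540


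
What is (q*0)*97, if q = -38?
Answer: 0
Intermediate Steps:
(q*0)*97 = -38*0*97 = 0*97 = 0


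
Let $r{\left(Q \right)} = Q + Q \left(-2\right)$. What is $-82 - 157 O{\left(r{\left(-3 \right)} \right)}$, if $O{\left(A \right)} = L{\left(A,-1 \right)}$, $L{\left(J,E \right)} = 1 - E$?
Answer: $-396$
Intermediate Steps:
$r{\left(Q \right)} = - Q$ ($r{\left(Q \right)} = Q - 2 Q = - Q$)
$O{\left(A \right)} = 2$ ($O{\left(A \right)} = 1 - -1 = 1 + 1 = 2$)
$-82 - 157 O{\left(r{\left(-3 \right)} \right)} = -82 - 314 = -396$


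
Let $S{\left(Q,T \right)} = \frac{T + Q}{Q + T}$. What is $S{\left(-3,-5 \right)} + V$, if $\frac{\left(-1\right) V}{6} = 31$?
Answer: $-185$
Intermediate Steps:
$V = -186$ ($V = \left(-6\right) 31 = -186$)
$S{\left(Q,T \right)} = 1$ ($S{\left(Q,T \right)} = \frac{Q + T}{Q + T} = 1$)
$S{\left(-3,-5 \right)} + V = 1 - 186 = -185$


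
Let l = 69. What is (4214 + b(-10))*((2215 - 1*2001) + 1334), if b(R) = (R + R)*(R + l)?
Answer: 4696632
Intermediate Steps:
b(R) = 2*R*(69 + R) (b(R) = (R + R)*(R + 69) = (2*R)*(69 + R) = 2*R*(69 + R))
(4214 + b(-10))*((2215 - 1*2001) + 1334) = (4214 + 2*(-10)*(69 - 10))*((2215 - 1*2001) + 1334) = (4214 + 2*(-10)*59)*((2215 - 2001) + 1334) = (4214 - 1180)*(214 + 1334) = 3034*1548 = 4696632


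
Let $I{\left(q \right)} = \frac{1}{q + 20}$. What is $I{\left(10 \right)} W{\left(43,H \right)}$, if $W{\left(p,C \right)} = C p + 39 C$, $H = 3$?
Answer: $\frac{41}{5} \approx 8.2$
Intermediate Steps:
$W{\left(p,C \right)} = 39 C + C p$
$I{\left(q \right)} = \frac{1}{20 + q}$
$I{\left(10 \right)} W{\left(43,H \right)} = \frac{3 \left(39 + 43\right)}{20 + 10} = \frac{3 \cdot 82}{30} = \frac{1}{30} \cdot 246 = \frac{41}{5}$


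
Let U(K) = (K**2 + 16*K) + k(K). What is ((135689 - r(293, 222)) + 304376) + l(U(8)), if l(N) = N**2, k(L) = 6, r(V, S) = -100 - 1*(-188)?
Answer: 479181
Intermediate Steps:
r(V, S) = 88 (r(V, S) = -100 + 188 = 88)
U(K) = 6 + K**2 + 16*K (U(K) = (K**2 + 16*K) + 6 = 6 + K**2 + 16*K)
((135689 - r(293, 222)) + 304376) + l(U(8)) = ((135689 - 1*88) + 304376) + (6 + 8**2 + 16*8)**2 = ((135689 - 88) + 304376) + (6 + 64 + 128)**2 = (135601 + 304376) + 198**2 = 439977 + 39204 = 479181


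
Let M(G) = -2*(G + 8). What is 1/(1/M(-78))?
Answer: 140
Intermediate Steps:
M(G) = -16 - 2*G (M(G) = -2*(8 + G) = -16 - 2*G)
1/(1/M(-78)) = 1/(1/(-16 - 2*(-78))) = 1/(1/(-16 + 156)) = 1/(1/140) = 140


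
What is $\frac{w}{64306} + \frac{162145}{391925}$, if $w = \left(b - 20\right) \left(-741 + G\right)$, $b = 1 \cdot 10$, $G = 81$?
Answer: $\frac{118305467}{229119355} \approx 0.51635$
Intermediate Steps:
$b = 10$
$w = 6600$ ($w = \left(10 - 20\right) \left(-741 + 81\right) = \left(-10\right) \left(-660\right) = 6600$)
$\frac{w}{64306} + \frac{162145}{391925} = \frac{6600}{64306} + \frac{162145}{391925} = 6600 \cdot \frac{1}{64306} + 162145 \cdot \frac{1}{391925} = \frac{300}{2923} + \frac{32429}{78385} = \frac{118305467}{229119355}$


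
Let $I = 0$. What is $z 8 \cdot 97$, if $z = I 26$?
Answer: $0$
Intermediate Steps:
$z = 0$ ($z = 0 \cdot 26 = 0$)
$z 8 \cdot 97 = 0 \cdot 8 \cdot 97 = 0 \cdot 97 = 0$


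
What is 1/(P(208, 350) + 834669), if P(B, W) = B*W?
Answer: 1/907469 ≈ 1.1020e-6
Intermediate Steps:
1/(P(208, 350) + 834669) = 1/(208*350 + 834669) = 1/(72800 + 834669) = 1/907469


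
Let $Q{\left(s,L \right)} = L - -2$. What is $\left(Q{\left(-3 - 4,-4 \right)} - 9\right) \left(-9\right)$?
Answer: $99$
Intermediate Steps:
$Q{\left(s,L \right)} = 2 + L$ ($Q{\left(s,L \right)} = L + 2 = 2 + L$)
$\left(Q{\left(-3 - 4,-4 \right)} - 9\right) \left(-9\right) = \left(\left(2 - 4\right) - 9\right) \left(-9\right) = \left(-2 - 9\right) \left(-9\right) = \left(-11\right) \left(-9\right) = 99$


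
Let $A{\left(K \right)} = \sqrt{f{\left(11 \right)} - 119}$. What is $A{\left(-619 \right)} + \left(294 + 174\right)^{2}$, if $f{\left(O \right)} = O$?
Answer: $219024 + 6 i \sqrt{3} \approx 2.1902 \cdot 10^{5} + 10.392 i$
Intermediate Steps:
$A{\left(K \right)} = 6 i \sqrt{3}$ ($A{\left(K \right)} = \sqrt{11 - 119} = \sqrt{-108} = 6 i \sqrt{3}$)
$A{\left(-619 \right)} + \left(294 + 174\right)^{2} = 6 i \sqrt{3} + \left(294 + 174\right)^{2} = 6 i \sqrt{3} + 468^{2} = 6 i \sqrt{3} + 219024 = 219024 + 6 i \sqrt{3}$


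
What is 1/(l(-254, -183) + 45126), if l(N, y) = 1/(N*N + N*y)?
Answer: 110998/5008895749 ≈ 2.2160e-5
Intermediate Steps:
l(N, y) = 1/(N² + N*y)
1/(l(-254, -183) + 45126) = 1/(1/((-254)*(-254 - 183)) + 45126) = 1/(-1/254/(-437) + 45126) = 1/(-1/254*(-1/437) + 45126) = 1/(1/110998 + 45126) = 1/(5008895749/110998) = 110998/5008895749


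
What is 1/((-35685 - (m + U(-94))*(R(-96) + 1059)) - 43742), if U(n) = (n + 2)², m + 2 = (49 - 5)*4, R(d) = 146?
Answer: -1/10488217 ≈ -9.5345e-8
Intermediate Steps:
m = 174 (m = -2 + (49 - 5)*4 = -2 + 44*4 = -2 + 176 = 174)
U(n) = (2 + n)²
1/((-35685 - (m + U(-94))*(R(-96) + 1059)) - 43742) = 1/((-35685 - (174 + (2 - 94)²)*(146 + 1059)) - 43742) = 1/((-35685 - (174 + (-92)²)*1205) - 43742) = 1/((-35685 - (174 + 8464)*1205) - 43742) = 1/((-35685 - 8638*1205) - 43742) = 1/((-35685 - 1*10408790) - 43742) = 1/((-35685 - 10408790) - 43742) = 1/(-10444475 - 43742) = 1/(-10488217) = -1/10488217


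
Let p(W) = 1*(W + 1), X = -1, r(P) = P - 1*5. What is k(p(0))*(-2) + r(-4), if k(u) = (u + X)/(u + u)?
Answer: -9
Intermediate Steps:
r(P) = -5 + P (r(P) = P - 5 = -5 + P)
p(W) = 1 + W (p(W) = 1*(1 + W) = 1 + W)
k(u) = (-1 + u)/(2*u) (k(u) = (u - 1)/(u + u) = (-1 + u)/((2*u)) = (-1 + u)*(1/(2*u)) = (-1 + u)/(2*u))
k(p(0))*(-2) + r(-4) = ((-1 + (1 + 0))/(2*(1 + 0)))*(-2) + (-5 - 4) = ((½)*(-1 + 1)/1)*(-2) - 9 = ((½)*1*0)*(-2) - 9 = 0*(-2) - 9 = 0 - 9 = -9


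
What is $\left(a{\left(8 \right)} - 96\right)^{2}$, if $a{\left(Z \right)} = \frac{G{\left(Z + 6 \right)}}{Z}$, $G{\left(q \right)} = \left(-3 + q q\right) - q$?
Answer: $\frac{346921}{64} \approx 5420.6$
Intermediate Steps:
$G{\left(q \right)} = -3 + q^{2} - q$ ($G{\left(q \right)} = \left(-3 + q^{2}\right) - q = -3 + q^{2} - q$)
$a{\left(Z \right)} = \frac{-9 + \left(6 + Z\right)^{2} - Z}{Z}$ ($a{\left(Z \right)} = \frac{-3 + \left(Z + 6\right)^{2} - \left(Z + 6\right)}{Z} = \frac{-3 + \left(6 + Z\right)^{2} - \left(6 + Z\right)}{Z} = \frac{-9 + \left(6 + Z\right)^{2} - Z}{Z}$)
$\left(a{\left(8 \right)} - 96\right)^{2} = \left(\frac{-9 + \left(6 + 8\right)^{2} - 8}{8} - 96\right)^{2} = \left(\frac{-9 + 14^{2} - 8}{8} - 96\right)^{2} = \left(\frac{-9 + 196 - 8}{8} - 96\right)^{2} = \left(\frac{1}{8} \cdot 179 - 96\right)^{2} = \left(\frac{179}{8} - 96\right)^{2} = \left(- \frac{589}{8}\right)^{2} = \frac{346921}{64}$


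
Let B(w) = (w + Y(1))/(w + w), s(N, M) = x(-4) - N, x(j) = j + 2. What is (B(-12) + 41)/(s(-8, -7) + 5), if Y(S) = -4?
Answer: 125/33 ≈ 3.7879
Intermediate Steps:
x(j) = 2 + j
s(N, M) = -2 - N (s(N, M) = (2 - 4) - N = -2 - N)
B(w) = (-4 + w)/(2*w) (B(w) = (w - 4)/(w + w) = (-4 + w)/((2*w)) = (-4 + w)*(1/(2*w)) = (-4 + w)/(2*w))
(B(-12) + 41)/(s(-8, -7) + 5) = ((½)*(-4 - 12)/(-12) + 41)/((-2 - 1*(-8)) + 5) = ((½)*(-1/12)*(-16) + 41)/((-2 + 8) + 5) = (⅔ + 41)/(6 + 5) = (125/3)/11 = (1/11)*(125/3) = 125/33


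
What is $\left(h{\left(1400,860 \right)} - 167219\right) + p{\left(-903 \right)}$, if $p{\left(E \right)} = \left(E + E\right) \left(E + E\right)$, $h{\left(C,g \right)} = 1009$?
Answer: $3095426$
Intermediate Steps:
$p{\left(E \right)} = 4 E^{2}$ ($p{\left(E \right)} = 2 E 2 E = 4 E^{2}$)
$\left(h{\left(1400,860 \right)} - 167219\right) + p{\left(-903 \right)} = \left(1009 - 167219\right) + 4 \left(-903\right)^{2} = -166210 + 4 \cdot 815409 = -166210 + 3261636 = 3095426$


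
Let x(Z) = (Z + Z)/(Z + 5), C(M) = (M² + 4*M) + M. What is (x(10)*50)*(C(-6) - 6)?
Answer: 0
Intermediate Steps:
C(M) = M² + 5*M
x(Z) = 2*Z/(5 + Z) (x(Z) = (2*Z)/(5 + Z) = 2*Z/(5 + Z))
(x(10)*50)*(C(-6) - 6) = ((2*10/(5 + 10))*50)*(-6*(5 - 6) - 6) = ((2*10/15)*50)*(-6*(-1) - 6) = ((2*10*(1/15))*50)*(6 - 6) = ((4/3)*50)*0 = (200/3)*0 = 0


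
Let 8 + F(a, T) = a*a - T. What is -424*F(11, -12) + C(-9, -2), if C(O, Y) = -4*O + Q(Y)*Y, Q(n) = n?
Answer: -52960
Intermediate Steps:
C(O, Y) = Y² - 4*O (C(O, Y) = -4*O + Y*Y = -4*O + Y² = Y² - 4*O)
F(a, T) = -8 + a² - T (F(a, T) = -8 + (a*a - T) = -8 + (a² - T) = -8 + a² - T)
-424*F(11, -12) + C(-9, -2) = -424*(-8 + 11² - 1*(-12)) + ((-2)² - 4*(-9)) = -424*(-8 + 121 + 12) + (4 + 36) = -424*125 + 40 = -53000 + 40 = -52960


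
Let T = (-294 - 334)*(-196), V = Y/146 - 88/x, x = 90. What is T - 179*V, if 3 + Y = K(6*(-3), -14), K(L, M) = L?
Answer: 810007211/6570 ≈ 1.2329e+5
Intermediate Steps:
Y = -21 (Y = -3 + 6*(-3) = -3 - 18 = -21)
V = -7369/6570 (V = -21/146 - 88/90 = -21*1/146 - 88*1/90 = -21/146 - 44/45 = -7369/6570 ≈ -1.1216)
T = 123088 (T = -628*(-196) = 123088)
T - 179*V = 123088 - 179*(-7369/6570) = 123088 + 1319051/6570 = 810007211/6570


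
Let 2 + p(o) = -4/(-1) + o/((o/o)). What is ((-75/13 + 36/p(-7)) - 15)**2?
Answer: 3305124/4225 ≈ 782.28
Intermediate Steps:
p(o) = 2 + o (p(o) = -2 + (-4/(-1) + o/((o/o))) = -2 + (-4*(-1) + o/1) = -2 + (4 + o*1) = -2 + (4 + o) = 2 + o)
((-75/13 + 36/p(-7)) - 15)**2 = ((-75/13 + 36/(2 - 7)) - 15)**2 = ((-75*1/13 + 36/(-5)) - 15)**2 = ((-75/13 + 36*(-1/5)) - 15)**2 = ((-75/13 - 36/5) - 15)**2 = (-843/65 - 15)**2 = (-1818/65)**2 = 3305124/4225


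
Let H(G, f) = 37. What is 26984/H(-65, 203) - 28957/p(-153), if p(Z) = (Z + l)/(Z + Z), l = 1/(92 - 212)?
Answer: -38846685256/679357 ≈ -57182.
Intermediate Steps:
l = -1/120 (l = 1/(-120) = -1/120 ≈ -0.0083333)
p(Z) = (-1/120 + Z)/(2*Z) (p(Z) = (Z - 1/120)/(Z + Z) = (-1/120 + Z)/((2*Z)) = (-1/120 + Z)*(1/(2*Z)) = (-1/120 + Z)/(2*Z))
26984/H(-65, 203) - 28957/p(-153) = 26984/37 - 28957*(-36720/(-1 + 120*(-153))) = 26984*(1/37) - 28957*(-36720/(-1 - 18360)) = 26984/37 - 28957/((1/240)*(-1/153)*(-18361)) = 26984/37 - 28957/18361/36720 = 26984/37 - 28957*36720/18361 = 26984/37 - 1063301040/18361 = -38846685256/679357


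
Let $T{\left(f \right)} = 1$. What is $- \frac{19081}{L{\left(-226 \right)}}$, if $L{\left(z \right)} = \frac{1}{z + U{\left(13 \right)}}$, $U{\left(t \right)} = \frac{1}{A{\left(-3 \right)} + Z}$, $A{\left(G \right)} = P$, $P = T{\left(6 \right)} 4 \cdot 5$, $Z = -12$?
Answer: $\frac{34479367}{8} \approx 4.3099 \cdot 10^{6}$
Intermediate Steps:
$P = 20$ ($P = 1 \cdot 4 \cdot 5 = 4 \cdot 5 = 20$)
$A{\left(G \right)} = 20$
$U{\left(t \right)} = \frac{1}{8}$ ($U{\left(t \right)} = \frac{1}{20 - 12} = \frac{1}{8}$)
$L{\left(z \right)} = \frac{1}{\frac{1}{8} + z}$ ($L{\left(z \right)} = \frac{1}{z + \frac{1}{8}} = \frac{1}{\frac{1}{8} + z}$)
$- \frac{19081}{L{\left(-226 \right)}} = - \frac{19081}{8 \frac{1}{1 + 8 \left(-226\right)}} = - \frac{19081}{8 \frac{1}{1 - 1808}} = - \frac{19081}{8 \frac{1}{-1807}} = - \frac{19081}{8 \left(- \frac{1}{1807}\right)} = - \frac{19081}{- \frac{8}{1807}} = \left(-19081\right) \left(- \frac{1807}{8}\right) = \frac{34479367}{8}$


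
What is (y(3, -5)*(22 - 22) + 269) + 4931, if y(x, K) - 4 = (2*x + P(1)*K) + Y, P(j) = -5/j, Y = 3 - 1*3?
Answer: 5200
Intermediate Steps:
Y = 0 (Y = 3 - 3 = 0)
y(x, K) = 4 - 5*K + 2*x (y(x, K) = 4 + ((2*x + (-5/1)*K) + 0) = 4 + ((2*x + (-5*1)*K) + 0) = 4 + ((2*x - 5*K) + 0) = 4 + ((-5*K + 2*x) + 0) = 4 + (-5*K + 2*x) = 4 - 5*K + 2*x)
(y(3, -5)*(22 - 22) + 269) + 4931 = ((4 - 5*(-5) + 2*3)*(22 - 22) + 269) + 4931 = ((4 + 25 + 6)*0 + 269) + 4931 = (35*0 + 269) + 4931 = (0 + 269) + 4931 = 269 + 4931 = 5200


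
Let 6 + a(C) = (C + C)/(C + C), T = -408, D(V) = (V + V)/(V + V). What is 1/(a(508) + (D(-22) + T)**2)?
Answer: 1/165644 ≈ 6.0370e-6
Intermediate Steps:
D(V) = 1 (D(V) = (2*V)/((2*V)) = (2*V)*(1/(2*V)) = 1)
a(C) = -5 (a(C) = -6 + (C + C)/(C + C) = -6 + (2*C)/((2*C)) = -6 + (2*C)*(1/(2*C)) = -6 + 1 = -5)
1/(a(508) + (D(-22) + T)**2) = 1/(-5 + (1 - 408)**2) = 1/(-5 + (-407)**2) = 1/(-5 + 165649) = 1/165644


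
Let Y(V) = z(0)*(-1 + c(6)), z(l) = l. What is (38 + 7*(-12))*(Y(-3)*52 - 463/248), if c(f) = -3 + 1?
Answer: 10649/124 ≈ 85.879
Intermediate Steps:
c(f) = -2
Y(V) = 0 (Y(V) = 0*(-1 - 2) = 0*(-3) = 0)
(38 + 7*(-12))*(Y(-3)*52 - 463/248) = (38 + 7*(-12))*(0*52 - 463/248) = (38 - 84)*(0 - 463*1/248) = -46*(0 - 463/248) = -46*(-463/248) = 10649/124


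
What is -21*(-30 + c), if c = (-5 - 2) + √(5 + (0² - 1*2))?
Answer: 777 - 21*√3 ≈ 740.63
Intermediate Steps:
c = -7 + √3 (c = -7 + √(5 + (0 - 2)) = -7 + √(5 - 2) = -7 + √3 ≈ -5.2680)
-21*(-30 + c) = -21*(-30 + (-7 + √3)) = -21*(-37 + √3) = 777 - 21*√3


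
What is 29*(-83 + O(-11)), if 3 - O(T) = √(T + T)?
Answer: -2320 - 29*I*√22 ≈ -2320.0 - 136.02*I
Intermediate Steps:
O(T) = 3 - √2*√T (O(T) = 3 - √(T + T) = 3 - √(2*T) = 3 - √2*√T)
29*(-83 + O(-11)) = 29*(-83 + (3 - √2*√(-11))) = 29*(-83 + (3 - √2*I*√11)) = 29*(-83 + (3 - I*√22)) = 29*(-80 - I*√22) = -2320 - 29*I*√22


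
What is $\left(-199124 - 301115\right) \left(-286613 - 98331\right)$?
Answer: $192564001616$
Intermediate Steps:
$\left(-199124 - 301115\right) \left(-286613 - 98331\right) = \left(-500239\right) \left(-384944\right) = 192564001616$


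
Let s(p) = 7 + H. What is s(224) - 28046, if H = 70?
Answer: -27969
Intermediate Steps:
s(p) = 77 (s(p) = 7 + 70 = 77)
s(224) - 28046 = 77 - 28046 = -27969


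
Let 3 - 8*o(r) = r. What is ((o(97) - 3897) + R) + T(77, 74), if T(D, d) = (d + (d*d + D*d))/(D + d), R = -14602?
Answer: -11135501/604 ≈ -18436.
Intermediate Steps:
o(r) = 3/8 - r/8
T(D, d) = (d + d² + D*d)/(D + d) (T(D, d) = (d + (d² + D*d))/(D + d) = (d + d² + D*d)/(D + d))
((o(97) - 3897) + R) + T(77, 74) = (((3/8 - ⅛*97) - 3897) - 14602) + 74*(1 + 77 + 74)/(77 + 74) = (((3/8 - 97/8) - 3897) - 14602) + 74*152/151 = ((-47/4 - 3897) - 14602) + 74*(1/151)*152 = (-15635/4 - 14602) + 11248/151 = -74043/4 + 11248/151 = -11135501/604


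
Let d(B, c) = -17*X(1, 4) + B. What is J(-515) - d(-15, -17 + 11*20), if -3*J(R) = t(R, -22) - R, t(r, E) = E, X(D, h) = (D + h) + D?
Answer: -142/3 ≈ -47.333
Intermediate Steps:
X(D, h) = h + 2*D
J(R) = 22/3 + R/3 (J(R) = -(-22 - R)/3 = 22/3 + R/3)
d(B, c) = -102 + B (d(B, c) = -17*(4 + 2*1) + B = -17*(4 + 2) + B = -17*6 + B = -102 + B)
J(-515) - d(-15, -17 + 11*20) = (22/3 + (1/3)*(-515)) - (-102 - 15) = (22/3 - 515/3) - 1*(-117) = -493/3 + 117 = -142/3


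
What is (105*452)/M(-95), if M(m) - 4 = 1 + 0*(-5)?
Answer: 9492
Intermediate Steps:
M(m) = 5 (M(m) = 4 + (1 + 0*(-5)) = 4 + (1 + 0) = 4 + 1 = 5)
(105*452)/M(-95) = (105*452)/5 = 47460*(⅕) = 9492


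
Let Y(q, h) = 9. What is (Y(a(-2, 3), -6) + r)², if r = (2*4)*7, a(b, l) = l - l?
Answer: 4225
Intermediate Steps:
a(b, l) = 0
r = 56 (r = 8*7 = 56)
(Y(a(-2, 3), -6) + r)² = (9 + 56)² = 65² = 4225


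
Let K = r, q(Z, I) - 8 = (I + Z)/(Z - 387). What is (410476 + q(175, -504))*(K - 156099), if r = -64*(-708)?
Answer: -9641010121419/212 ≈ -4.5476e+10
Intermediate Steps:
q(Z, I) = 8 + (I + Z)/(-387 + Z) (q(Z, I) = 8 + (I + Z)/(Z - 387) = 8 + (I + Z)/(-387 + Z))
r = 45312
K = 45312
(410476 + q(175, -504))*(K - 156099) = (410476 + (-3096 - 504 + 9*175)/(-387 + 175))*(45312 - 156099) = (410476 + (-3096 - 504 + 1575)/(-212))*(-110787) = (410476 - 1/212*(-2025))*(-110787) = (410476 + 2025/212)*(-110787) = (87022937/212)*(-110787) = -9641010121419/212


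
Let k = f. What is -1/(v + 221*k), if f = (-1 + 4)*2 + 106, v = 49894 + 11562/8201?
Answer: -8201/612183408 ≈ -1.3396e-5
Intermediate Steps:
v = 409192256/8201 (v = 49894 + 11562*(1/8201) = 49894 + 11562/8201 = 409192256/8201 ≈ 49895.)
f = 112 (f = 3*2 + 106 = 6 + 106 = 112)
k = 112
-1/(v + 221*k) = -1/(409192256/8201 + 221*112) = -1/(409192256/8201 + 24752) = -1/612183408/8201 = -1*8201/612183408 = -8201/612183408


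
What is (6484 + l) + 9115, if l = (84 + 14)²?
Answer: 25203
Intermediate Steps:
l = 9604 (l = 98² = 9604)
(6484 + l) + 9115 = (6484 + 9604) + 9115 = 16088 + 9115 = 25203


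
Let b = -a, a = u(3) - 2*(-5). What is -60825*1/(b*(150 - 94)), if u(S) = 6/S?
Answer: 20275/224 ≈ 90.513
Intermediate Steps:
a = 12 (a = 6/3 - 2*(-5) = 6*(1/3) + 10 = 2 + 10 = 12)
b = -12 (b = -1*12 = -12)
-60825*1/(b*(150 - 94)) = -60825*(-1/(12*(150 - 94))) = -60825/(56*(-12)) = -60825/(-672) = -60825*(-1/672) = 20275/224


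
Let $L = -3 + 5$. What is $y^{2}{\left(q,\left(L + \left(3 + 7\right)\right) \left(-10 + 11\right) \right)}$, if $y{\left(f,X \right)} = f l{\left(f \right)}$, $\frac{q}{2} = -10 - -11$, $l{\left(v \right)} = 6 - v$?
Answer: $64$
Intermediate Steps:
$L = 2$
$q = 2$ ($q = 2 \left(-10 - -11\right) = 2 \left(-10 + 11\right) = 2 \cdot 1 = 2$)
$y{\left(f,X \right)} = f \left(6 - f\right)$
$y^{2}{\left(q,\left(L + \left(3 + 7\right)\right) \left(-10 + 11\right) \right)} = \left(2 \left(6 - 2\right)\right)^{2} = \left(2 \cdot 4\right)^{2} = 8^{2} = 64$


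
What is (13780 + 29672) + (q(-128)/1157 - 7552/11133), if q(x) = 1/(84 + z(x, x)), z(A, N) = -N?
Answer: 118654556363309/2730746772 ≈ 43451.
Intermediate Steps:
q(x) = 1/(84 - x)
(13780 + 29672) + (q(-128)/1157 - 7552/11133) = (13780 + 29672) + (-1/(-84 - 128)/1157 - 7552/11133) = 43452 + (-1/(-212)*(1/1157) - 7552*1/11133) = 43452 + (-1*(-1/212)*(1/1157) - 7552/11133) = 43452 + ((1/212)*(1/1157) - 7552/11133) = 43452 + (1/245284 - 7552/11133) = 43452 - 1852373635/2730746772 = 118654556363309/2730746772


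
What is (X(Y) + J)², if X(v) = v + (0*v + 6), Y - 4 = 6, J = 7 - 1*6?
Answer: 289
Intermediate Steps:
J = 1 (J = 7 - 6 = 1)
Y = 10 (Y = 4 + 6 = 10)
X(v) = 6 + v (X(v) = v + (0 + 6) = v + 6 = 6 + v)
(X(Y) + J)² = ((6 + 10) + 1)² = (16 + 1)² = 17² = 289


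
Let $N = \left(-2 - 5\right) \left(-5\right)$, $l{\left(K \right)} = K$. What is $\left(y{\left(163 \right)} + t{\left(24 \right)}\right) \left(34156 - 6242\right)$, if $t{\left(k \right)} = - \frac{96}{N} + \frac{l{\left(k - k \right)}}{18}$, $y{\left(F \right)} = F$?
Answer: $\frac{156569626}{35} \approx 4.4734 \cdot 10^{6}$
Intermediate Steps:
$N = 35$ ($N = \left(-7\right) \left(-5\right) = 35$)
$t{\left(k \right)} = - \frac{96}{35}$ ($t{\left(k \right)} = - \frac{96}{35} + \frac{k - k}{18} = \left(-96\right) \frac{1}{35} + 0 \cdot \frac{1}{18} = - \frac{96}{35} + 0 = - \frac{96}{35}$)
$\left(y{\left(163 \right)} + t{\left(24 \right)}\right) \left(34156 - 6242\right) = \left(163 - \frac{96}{35}\right) \left(34156 - 6242\right) = \frac{5609}{35} \cdot 27914 = \frac{156569626}{35}$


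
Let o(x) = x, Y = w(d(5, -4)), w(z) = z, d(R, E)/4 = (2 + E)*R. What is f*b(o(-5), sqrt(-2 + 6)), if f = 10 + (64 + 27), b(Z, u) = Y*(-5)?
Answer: 20200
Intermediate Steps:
d(R, E) = 4*R*(2 + E) (d(R, E) = 4*((2 + E)*R) = 4*(R*(2 + E)) = 4*R*(2 + E))
Y = -40 (Y = 4*5*(2 - 4) = 4*5*(-2) = -40)
b(Z, u) = 200 (b(Z, u) = -40*(-5) = 200)
f = 101 (f = 10 + 91 = 101)
f*b(o(-5), sqrt(-2 + 6)) = 101*200 = 20200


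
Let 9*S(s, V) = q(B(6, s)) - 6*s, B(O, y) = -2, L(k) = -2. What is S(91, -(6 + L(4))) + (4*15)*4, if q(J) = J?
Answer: 1612/9 ≈ 179.11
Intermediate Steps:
S(s, V) = -2/9 - 2*s/3 (S(s, V) = (-2 - 6*s)/9 = -2/9 - 2*s/3)
S(91, -(6 + L(4))) + (4*15)*4 = (-2/9 - ⅔*91) + (4*15)*4 = (-2/9 - 182/3) + 60*4 = -548/9 + 240 = 1612/9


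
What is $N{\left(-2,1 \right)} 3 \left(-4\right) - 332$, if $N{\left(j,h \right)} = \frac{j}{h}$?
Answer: $-308$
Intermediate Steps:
$N{\left(-2,1 \right)} 3 \left(-4\right) - 332 = - \frac{2}{1} \cdot 3 \left(-4\right) - 332 = \left(-2\right) 1 \cdot 3 \left(-4\right) - 332 = \left(-2\right) 3 \left(-4\right) - 332 = \left(-6\right) \left(-4\right) - 332 = 24 - 332 = -308$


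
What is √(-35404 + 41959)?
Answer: √6555 ≈ 80.963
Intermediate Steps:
√(-35404 + 41959) = √6555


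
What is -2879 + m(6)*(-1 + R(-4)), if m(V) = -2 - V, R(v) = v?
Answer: -2839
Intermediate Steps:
-2879 + m(6)*(-1 + R(-4)) = -2879 + (-2 - 1*6)*(-1 - 4) = -2879 + (-2 - 6)*(-5) = -2879 - 8*(-5) = -2879 + 40 = -2839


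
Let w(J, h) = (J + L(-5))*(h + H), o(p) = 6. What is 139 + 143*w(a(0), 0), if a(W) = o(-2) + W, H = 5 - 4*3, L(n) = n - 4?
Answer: 3142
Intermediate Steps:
L(n) = -4 + n
H = -7 (H = 5 - 12 = -7)
a(W) = 6 + W
w(J, h) = (-9 + J)*(-7 + h) (w(J, h) = (J + (-4 - 5))*(h - 7) = (J - 9)*(-7 + h) = (-9 + J)*(-7 + h))
139 + 143*w(a(0), 0) = 139 + 143*(63 - 9*0 - 7*(6 + 0) + (6 + 0)*0) = 139 + 143*(63 + 0 - 7*6 + 6*0) = 139 + 143*(63 + 0 - 42 + 0) = 139 + 143*21 = 139 + 3003 = 3142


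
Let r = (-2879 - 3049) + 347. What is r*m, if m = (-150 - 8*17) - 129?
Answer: 2316115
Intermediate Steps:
m = -415 (m = (-150 - 136) - 129 = -286 - 129 = -415)
r = -5581 (r = -5928 + 347 = -5581)
r*m = -5581*(-415) = 2316115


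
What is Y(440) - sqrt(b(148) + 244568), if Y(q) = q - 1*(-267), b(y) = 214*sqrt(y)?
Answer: 707 - 2*sqrt(61142 + 107*sqrt(37)) ≈ 209.84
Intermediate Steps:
Y(q) = 267 + q (Y(q) = q + 267 = 267 + q)
Y(440) - sqrt(b(148) + 244568) = (267 + 440) - sqrt(214*sqrt(148) + 244568) = 707 - sqrt(214*(2*sqrt(37)) + 244568) = 707 - sqrt(428*sqrt(37) + 244568) = 707 - sqrt(244568 + 428*sqrt(37))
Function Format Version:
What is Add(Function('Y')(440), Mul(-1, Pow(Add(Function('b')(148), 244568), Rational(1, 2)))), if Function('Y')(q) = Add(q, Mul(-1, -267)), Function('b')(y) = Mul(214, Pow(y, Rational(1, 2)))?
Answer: Add(707, Mul(-2, Pow(Add(61142, Mul(107, Pow(37, Rational(1, 2)))), Rational(1, 2)))) ≈ 209.84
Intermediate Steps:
Function('Y')(q) = Add(267, q) (Function('Y')(q) = Add(q, 267) = Add(267, q))
Add(Function('Y')(440), Mul(-1, Pow(Add(Function('b')(148), 244568), Rational(1, 2)))) = Add(Add(267, 440), Mul(-1, Pow(Add(Mul(214, Pow(148, Rational(1, 2))), 244568), Rational(1, 2)))) = Add(707, Mul(-1, Pow(Add(Mul(214, Mul(2, Pow(37, Rational(1, 2)))), 244568), Rational(1, 2)))) = Add(707, Mul(-1, Pow(Add(Mul(428, Pow(37, Rational(1, 2))), 244568), Rational(1, 2)))) = Add(707, Mul(-1, Pow(Add(244568, Mul(428, Pow(37, Rational(1, 2)))), Rational(1, 2))))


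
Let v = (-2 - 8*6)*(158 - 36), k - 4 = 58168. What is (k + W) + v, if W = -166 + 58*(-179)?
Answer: 41524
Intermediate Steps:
k = 58172 (k = 4 + 58168 = 58172)
W = -10548 (W = -166 - 10382 = -10548)
v = -6100 (v = (-2 - 48)*122 = -50*122 = -6100)
(k + W) + v = (58172 - 10548) - 6100 = 47624 - 6100 = 41524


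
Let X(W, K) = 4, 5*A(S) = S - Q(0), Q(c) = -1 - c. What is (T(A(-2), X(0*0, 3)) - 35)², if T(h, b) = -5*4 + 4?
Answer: 2601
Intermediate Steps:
A(S) = ⅕ + S/5 (A(S) = (S - (-1 - 1*0))/5 = (S - (-1 + 0))/5 = (S - 1*(-1))/5 = (S + 1)/5 = (1 + S)/5 = ⅕ + S/5)
T(h, b) = -16 (T(h, b) = -20 + 4 = -16)
(T(A(-2), X(0*0, 3)) - 35)² = (-16 - 35)² = (-51)² = 2601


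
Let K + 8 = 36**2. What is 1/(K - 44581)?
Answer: -1/43293 ≈ -2.3098e-5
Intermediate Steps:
K = 1288 (K = -8 + 36**2 = -8 + 1296 = 1288)
1/(K - 44581) = 1/(1288 - 44581) = 1/(-43293) = -1/43293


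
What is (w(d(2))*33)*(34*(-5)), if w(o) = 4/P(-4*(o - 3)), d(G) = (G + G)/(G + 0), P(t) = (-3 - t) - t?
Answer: 2040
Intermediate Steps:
P(t) = -3 - 2*t
d(G) = 2 (d(G) = (2*G)/G = 2)
w(o) = 4/(-27 + 8*o) (w(o) = 4/(-3 - (-8)*(o - 3)) = 4/(-3 - (-8)*(-3 + o)) = 4/(-3 - 2*(12 - 4*o)) = 4/(-3 + (-24 + 8*o)) = 4/(-27 + 8*o))
(w(d(2))*33)*(34*(-5)) = ((4/(-27 + 8*2))*33)*(34*(-5)) = ((4/(-27 + 16))*33)*(-170) = ((4/(-11))*33)*(-170) = ((4*(-1/11))*33)*(-170) = -4/11*33*(-170) = -12*(-170) = 2040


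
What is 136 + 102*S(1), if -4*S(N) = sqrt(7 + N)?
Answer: 136 - 51*sqrt(2) ≈ 63.875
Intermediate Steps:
S(N) = -sqrt(7 + N)/4
136 + 102*S(1) = 136 + 102*(-sqrt(7 + 1)/4) = 136 + 102*(-sqrt(2)/2) = 136 - 51*sqrt(2)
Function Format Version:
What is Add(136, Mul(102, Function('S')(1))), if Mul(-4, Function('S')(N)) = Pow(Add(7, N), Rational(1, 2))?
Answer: Add(136, Mul(-51, Pow(2, Rational(1, 2)))) ≈ 63.875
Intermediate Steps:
Function('S')(N) = Mul(Rational(-1, 4), Pow(Add(7, N), Rational(1, 2)))
Add(136, Mul(102, Function('S')(1))) = Add(136, Mul(102, Mul(Rational(-1, 4), Pow(Add(7, 1), Rational(1, 2))))) = Add(136, Mul(102, Mul(Rational(-1, 4), Pow(8, Rational(1, 2))))) = Add(136, Mul(102, Mul(Rational(-1, 4), Mul(2, Pow(2, Rational(1, 2)))))) = Add(136, Mul(102, Mul(Rational(-1, 2), Pow(2, Rational(1, 2))))) = Add(136, Mul(-51, Pow(2, Rational(1, 2))))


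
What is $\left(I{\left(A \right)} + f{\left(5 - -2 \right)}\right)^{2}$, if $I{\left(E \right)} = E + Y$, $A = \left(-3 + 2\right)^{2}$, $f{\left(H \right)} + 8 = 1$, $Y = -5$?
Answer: $121$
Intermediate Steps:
$f{\left(H \right)} = -7$ ($f{\left(H \right)} = -8 + 1 = -7$)
$A = 1$ ($A = \left(-1\right)^{2} = 1$)
$I{\left(E \right)} = -5 + E$ ($I{\left(E \right)} = E - 5 = -5 + E$)
$\left(I{\left(A \right)} + f{\left(5 - -2 \right)}\right)^{2} = \left(\left(-5 + 1\right) - 7\right)^{2} = \left(-4 - 7\right)^{2} = \left(-11\right)^{2} = 121$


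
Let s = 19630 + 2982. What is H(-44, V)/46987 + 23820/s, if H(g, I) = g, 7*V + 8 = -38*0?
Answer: 279558853/265617511 ≈ 1.0525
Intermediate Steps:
s = 22612
V = -8/7 (V = -8/7 + (-38*0)/7 = -8/7 + (⅐)*0 = -8/7 + 0 = -8/7 ≈ -1.1429)
H(-44, V)/46987 + 23820/s = -44/46987 + 23820/22612 = -44*1/46987 + 23820*(1/22612) = -44/46987 + 5955/5653 = 279558853/265617511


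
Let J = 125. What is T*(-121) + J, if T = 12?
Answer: -1327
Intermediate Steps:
T*(-121) + J = 12*(-121) + 125 = -1452 + 125 = -1327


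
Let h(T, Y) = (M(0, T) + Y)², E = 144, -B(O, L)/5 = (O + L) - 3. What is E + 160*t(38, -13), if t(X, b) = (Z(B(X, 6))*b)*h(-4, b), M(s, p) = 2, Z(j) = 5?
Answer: -1258256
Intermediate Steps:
B(O, L) = 15 - 5*L - 5*O (B(O, L) = -5*((O + L) - 3) = -5*((L + O) - 3) = -5*(-3 + L + O) = 15 - 5*L - 5*O)
h(T, Y) = (2 + Y)²
t(X, b) = 5*b*(2 + b)² (t(X, b) = (5*b)*(2 + b)² = 5*b*(2 + b)²)
E + 160*t(38, -13) = 144 + 160*(5*(-13)*(2 - 13)²) = 144 + 160*(5*(-13)*(-11)²) = 144 + 160*(5*(-13)*121) = 144 + 160*(-7865) = 144 - 1258400 = -1258256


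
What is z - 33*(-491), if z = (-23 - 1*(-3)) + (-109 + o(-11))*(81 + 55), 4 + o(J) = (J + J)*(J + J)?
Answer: 66639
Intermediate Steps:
o(J) = -4 + 4*J**2 (o(J) = -4 + (J + J)*(J + J) = -4 + (2*J)*(2*J) = -4 + 4*J**2)
z = 50436 (z = (-23 - 1*(-3)) + (-109 + (-4 + 4*(-11)**2))*(81 + 55) = (-23 + 3) + (-109 + (-4 + 4*121))*136 = -20 + (-109 + (-4 + 484))*136 = -20 + (-109 + 480)*136 = -20 + 371*136 = -20 + 50456 = 50436)
z - 33*(-491) = 50436 - 33*(-491) = 50436 + 16203 = 66639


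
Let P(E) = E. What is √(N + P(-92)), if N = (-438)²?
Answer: 2*√47938 ≈ 437.90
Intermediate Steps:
N = 191844
√(N + P(-92)) = √(191844 - 92) = √191752 = 2*√47938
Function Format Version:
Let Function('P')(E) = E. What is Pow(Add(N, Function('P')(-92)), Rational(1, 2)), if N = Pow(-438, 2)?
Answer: Mul(2, Pow(47938, Rational(1, 2))) ≈ 437.90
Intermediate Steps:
N = 191844
Pow(Add(N, Function('P')(-92)), Rational(1, 2)) = Pow(Add(191844, -92), Rational(1, 2)) = Pow(191752, Rational(1, 2)) = Mul(2, Pow(47938, Rational(1, 2)))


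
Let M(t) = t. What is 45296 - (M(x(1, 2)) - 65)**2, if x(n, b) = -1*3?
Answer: 40672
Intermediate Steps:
x(n, b) = -3
45296 - (M(x(1, 2)) - 65)**2 = 45296 - (-3 - 65)**2 = 45296 - 1*(-68)**2 = 45296 - 1*4624 = 45296 - 4624 = 40672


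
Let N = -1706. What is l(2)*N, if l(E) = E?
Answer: -3412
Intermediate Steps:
l(2)*N = 2*(-1706) = -3412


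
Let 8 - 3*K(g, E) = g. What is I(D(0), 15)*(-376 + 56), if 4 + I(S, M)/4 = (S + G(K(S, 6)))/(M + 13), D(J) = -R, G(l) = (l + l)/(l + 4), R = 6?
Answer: 486400/91 ≈ 5345.1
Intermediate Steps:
K(g, E) = 8/3 - g/3
G(l) = 2*l/(4 + l) (G(l) = (2*l)/(4 + l) = 2*l/(4 + l))
D(J) = -6 (D(J) = -1*6 = -6)
I(S, M) = -16 + 4*(S + 2*(8/3 - S/3)/(20/3 - S/3))/(13 + M) (I(S, M) = -16 + 4*((S + 2*(8/3 - S/3)/(4 + (8/3 - S/3)))/(M + 13)) = -16 + 4*((S + 2*(8/3 - S/3)/(20/3 - S/3))/(13 + M)) = -16 + 4*(S + 2*(8/3 - S/3)/(20/3 - S/3))/(13 + M))
I(D(0), 15)*(-376 + 56) = (4*(16 - 2*(-6) - (20 - 1*(-6))*(52 - 1*(-6) + 4*15))/((13 + 15)*(20 - 1*(-6))))*(-376 + 56) = (4*(16 + 12 - (20 + 6)*(52 + 6 + 60))/(28*(20 + 6)))*(-320) = (4*(1/28)*(16 + 12 - 1*26*118)/26)*(-320) = (4*(1/28)*(1/26)*(16 + 12 - 3068))*(-320) = (4*(1/28)*(1/26)*(-3040))*(-320) = -1520/91*(-320) = 486400/91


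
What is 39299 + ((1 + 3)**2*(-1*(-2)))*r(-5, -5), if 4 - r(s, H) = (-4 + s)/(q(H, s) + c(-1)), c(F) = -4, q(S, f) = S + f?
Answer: 275845/7 ≈ 39406.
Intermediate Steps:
r(s, H) = 4 - (-4 + s)/(-4 + H + s) (r(s, H) = 4 - (-4 + s)/((H + s) - 4) = 4 - (-4 + s)/(-4 + H + s))
39299 + ((1 + 3)**2*(-1*(-2)))*r(-5, -5) = 39299 + ((1 + 3)**2*(-1*(-2)))*((-12 + 3*(-5) + 4*(-5))/(-4 - 5 - 5)) = 39299 + (4**2*2)*((-12 - 15 - 20)/(-14)) = 39299 + (16*2)*(-1/14*(-47)) = 39299 + 32*(47/14) = 39299 + 752/7 = 275845/7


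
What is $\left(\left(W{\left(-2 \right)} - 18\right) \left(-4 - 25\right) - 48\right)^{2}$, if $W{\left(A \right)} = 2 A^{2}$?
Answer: $58564$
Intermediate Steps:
$\left(\left(W{\left(-2 \right)} - 18\right) \left(-4 - 25\right) - 48\right)^{2} = \left(\left(2 \left(-2\right)^{2} - 18\right) \left(-4 - 25\right) - 48\right)^{2} = \left(\left(2 \cdot 4 - 18\right) \left(-29\right) - 48\right)^{2} = \left(\left(8 - 18\right) \left(-29\right) - 48\right)^{2} = \left(\left(-10\right) \left(-29\right) - 48\right)^{2} = \left(290 - 48\right)^{2} = 242^{2} = 58564$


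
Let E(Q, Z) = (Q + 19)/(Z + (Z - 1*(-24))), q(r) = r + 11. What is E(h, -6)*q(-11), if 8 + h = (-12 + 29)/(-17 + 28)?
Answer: 0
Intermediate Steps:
q(r) = 11 + r
h = -71/11 (h = -8 + (-12 + 29)/(-17 + 28) = -8 + 17/11 = -71/11 ≈ -6.4545)
E(Q, Z) = (19 + Q)/(24 + 2*Z) (E(Q, Z) = (19 + Q)/(Z + (Z + 24)) = (19 + Q)/(Z + (24 + Z)) = (19 + Q)/(24 + 2*Z))
E(h, -6)*q(-11) = ((19 - 71/11)/(2*(12 - 6)))*(11 - 11) = ((1/2)*(138/11)/6)*0 = ((1/2)*(1/6)*(138/11))*0 = (23/22)*0 = 0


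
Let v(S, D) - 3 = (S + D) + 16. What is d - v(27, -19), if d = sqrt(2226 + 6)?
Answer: -27 + 6*sqrt(62) ≈ 20.244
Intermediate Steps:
v(S, D) = 19 + D + S (v(S, D) = 3 + ((S + D) + 16) = 3 + ((D + S) + 16) = 3 + (16 + D + S) = 19 + D + S)
d = 6*sqrt(62) (d = sqrt(2232) = 6*sqrt(62) ≈ 47.244)
d - v(27, -19) = 6*sqrt(62) - (19 - 19 + 27) = 6*sqrt(62) - 1*27 = 6*sqrt(62) - 27 = -27 + 6*sqrt(62)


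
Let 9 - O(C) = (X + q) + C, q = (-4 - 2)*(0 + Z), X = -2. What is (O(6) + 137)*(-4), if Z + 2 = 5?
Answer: -640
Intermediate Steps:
Z = 3 (Z = -2 + 5 = 3)
q = -18 (q = (-4 - 2)*(0 + 3) = -6*3 = -18)
O(C) = 29 - C (O(C) = 9 - ((-2 - 18) + C) = 9 - (-20 + C) = 9 + (20 - C) = 29 - C)
(O(6) + 137)*(-4) = ((29 - 1*6) + 137)*(-4) = ((29 - 6) + 137)*(-4) = (23 + 137)*(-4) = 160*(-4) = -640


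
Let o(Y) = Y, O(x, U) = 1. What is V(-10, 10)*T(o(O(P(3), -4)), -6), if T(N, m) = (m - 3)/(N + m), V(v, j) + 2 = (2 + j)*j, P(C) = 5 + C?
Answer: 1062/5 ≈ 212.40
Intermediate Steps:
V(v, j) = -2 + j*(2 + j) (V(v, j) = -2 + (2 + j)*j = -2 + j*(2 + j))
T(N, m) = (-3 + m)/(N + m)
V(-10, 10)*T(o(O(P(3), -4)), -6) = (-2 + 10² + 2*10)*((-3 - 6)/(1 - 6)) = (-2 + 100 + 20)*(-9/(-5)) = 118*(-⅕*(-9)) = 118*(9/5) = 1062/5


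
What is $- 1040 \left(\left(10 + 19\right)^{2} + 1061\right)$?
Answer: $-1978080$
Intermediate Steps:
$- 1040 \left(\left(10 + 19\right)^{2} + 1061\right) = - 1040 \left(29^{2} + 1061\right) = - 1040 \left(841 + 1061\right) = \left(-1040\right) 1902 = -1978080$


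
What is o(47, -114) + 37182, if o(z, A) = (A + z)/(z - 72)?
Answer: 929617/25 ≈ 37185.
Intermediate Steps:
o(z, A) = (A + z)/(-72 + z)
o(47, -114) + 37182 = (-114 + 47)/(-72 + 47) + 37182 = -67/(-25) + 37182 = -1/25*(-67) + 37182 = 67/25 + 37182 = 929617/25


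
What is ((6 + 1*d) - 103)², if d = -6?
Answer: 10609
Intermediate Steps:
((6 + 1*d) - 103)² = ((6 + 1*(-6)) - 103)² = ((6 - 6) - 103)² = (0 - 103)² = (-103)² = 10609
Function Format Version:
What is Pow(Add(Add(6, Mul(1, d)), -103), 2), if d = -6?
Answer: 10609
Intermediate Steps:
Pow(Add(Add(6, Mul(1, d)), -103), 2) = Pow(Add(Add(6, Mul(1, -6)), -103), 2) = Pow(Add(Add(6, -6), -103), 2) = Pow(Add(0, -103), 2) = Pow(-103, 2) = 10609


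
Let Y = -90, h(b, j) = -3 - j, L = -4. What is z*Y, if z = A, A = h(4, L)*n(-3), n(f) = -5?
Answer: 450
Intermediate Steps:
A = -5 (A = (-3 - 1*(-4))*(-5) = (-3 + 4)*(-5) = 1*(-5) = -5)
z = -5
z*Y = -5*(-90) = 450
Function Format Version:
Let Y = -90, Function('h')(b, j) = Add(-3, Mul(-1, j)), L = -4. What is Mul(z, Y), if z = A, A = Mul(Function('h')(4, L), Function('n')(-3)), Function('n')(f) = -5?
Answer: 450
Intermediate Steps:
A = -5 (A = Mul(Add(-3, Mul(-1, -4)), -5) = Mul(Add(-3, 4), -5) = Mul(1, -5) = -5)
z = -5
Mul(z, Y) = Mul(-5, -90) = 450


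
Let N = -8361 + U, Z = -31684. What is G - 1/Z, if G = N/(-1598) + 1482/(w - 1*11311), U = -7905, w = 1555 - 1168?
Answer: 694363172923/69136674196 ≈ 10.043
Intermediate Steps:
w = 387
N = -16266 (N = -8361 - 7905 = -16266)
G = 43830387/4364138 (G = -16266/(-1598) + 1482/(387 - 1*11311) = -16266*(-1/1598) + 1482/(387 - 11311) = 8133/799 + 1482/(-10924) = 8133/799 + 1482*(-1/10924) = 8133/799 - 741/5462 = 43830387/4364138 ≈ 10.043)
G - 1/Z = 43830387/4364138 - 1/(-31684) = 43830387/4364138 - 1*(-1/31684) = 43830387/4364138 + 1/31684 = 694363172923/69136674196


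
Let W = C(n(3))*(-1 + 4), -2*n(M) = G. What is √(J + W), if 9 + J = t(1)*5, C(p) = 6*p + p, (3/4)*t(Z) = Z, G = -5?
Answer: √1806/6 ≈ 7.0828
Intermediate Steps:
t(Z) = 4*Z/3
n(M) = 5/2 (n(M) = -½*(-5) = 5/2)
C(p) = 7*p
J = -7/3 (J = -9 + ((4/3)*1)*5 = -9 + (4/3)*5 = -9 + 20/3 = -7/3 ≈ -2.3333)
W = 105/2 (W = (7*(5/2))*(-1 + 4) = (35/2)*3 = 105/2 ≈ 52.500)
√(J + W) = √(-7/3 + 105/2) = √(301/6) = √1806/6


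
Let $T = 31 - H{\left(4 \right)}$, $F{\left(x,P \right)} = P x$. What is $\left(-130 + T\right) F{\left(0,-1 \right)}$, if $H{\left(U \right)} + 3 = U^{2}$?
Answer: $0$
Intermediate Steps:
$H{\left(U \right)} = -3 + U^{2}$
$T = 18$ ($T = 31 - \left(-3 + 4^{2}\right) = 31 - \left(-3 + 16\right) = 31 - 13 = 18$)
$\left(-130 + T\right) F{\left(0,-1 \right)} = \left(-130 + 18\right) \left(\left(-1\right) 0\right) = \left(-112\right) 0 = 0$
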